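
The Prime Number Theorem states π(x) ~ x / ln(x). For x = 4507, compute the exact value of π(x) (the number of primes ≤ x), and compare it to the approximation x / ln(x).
π(4507) = 611;  x/ln(x) ≈ 535.69;  relative error ≈ 12.33%.

Directly count primes up to 4507: π(4507) = 611. The PNT approximation gives 4507/ln(4507) ≈ 4507/8.41339 ≈ 535.69. Relative error (π(x) − x/ln(x)) / π(x) ≈ 12.33%; the approximation is known to undercount slightly (Li(x) is a better estimate).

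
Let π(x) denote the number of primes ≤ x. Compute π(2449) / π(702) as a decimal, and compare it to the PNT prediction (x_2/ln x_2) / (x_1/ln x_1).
π(2449)/π(702) = 363/126 ≈ 2.8810;  PNT prediction ≈ 2.9300.

π(702) = 126 and π(2449) = 363, so π(2449)/π(702) ≈ 2.8810. The PNT-predicted ratio is (2449/ln(2449)) / (702/ln(702)) ≈ 2.9300. The two agree to within a few percent, as expected.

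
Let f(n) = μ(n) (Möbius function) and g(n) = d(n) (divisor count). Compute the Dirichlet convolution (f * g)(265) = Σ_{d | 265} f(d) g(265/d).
(μ * d)(265) = 1

Divisors of 265: [1, 5, 53, 265]. For each d | 265:
  d = 1: μ(1) · d(265/1) = 1 · 4 = 4
  d = 5: μ(5) · d(265/5) = -1 · 2 = -2
  d = 53: μ(53) · d(265/53) = -1 · 2 = -2
  d = 265: μ(265) · d(265/265) = 1 · 1 = 1
Summing: (μ * d)(265) = 4 + -2 + -2 + 1 = 1.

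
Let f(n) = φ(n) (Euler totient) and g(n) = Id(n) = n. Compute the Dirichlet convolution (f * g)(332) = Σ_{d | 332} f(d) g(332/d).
(φ * Id)(332) = 1320

Divisors of 332: [1, 2, 4, 83, 166, 332]. For each d | 332:
  d = 1: φ(1) · Id(332/1) = 1 · 332 = 332
  d = 2: φ(2) · Id(332/2) = 1 · 166 = 166
  d = 4: φ(4) · Id(332/4) = 2 · 83 = 166
  d = 83: φ(83) · Id(332/83) = 82 · 4 = 328
  d = 166: φ(166) · Id(332/166) = 82 · 2 = 164
  d = 332: φ(332) · Id(332/332) = 164 · 1 = 164
Summing: (φ * Id)(332) = 332 + 166 + 166 + 328 + 164 + 164 = 1320.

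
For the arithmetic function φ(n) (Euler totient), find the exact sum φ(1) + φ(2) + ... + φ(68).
Σ_{n ≤ 68} φ(n) = 1426

Compute φ(n) for each 1 ≤ n ≤ 68: φ(1) = 1, φ(2) = 1, φ(3) = 2, φ(4) = 2, φ(5) = 4, φ(6) = 2, φ(7) = 6, φ(8) = 4, φ(9) = 6, φ(10) = 4, φ(11) = 10, φ(12) = 4, φ(13) = 12, φ(14) = 6, φ(15) = 8, φ(16) = 8, φ(17) = 16, φ(18) = 6, φ(19) = 18, φ(20) = 8, φ(21) = 12, φ(22) = 10, φ(23) = 22, φ(24) = 8, φ(25) = 20, φ(26) = 12, φ(27) = 18, φ(28) = 12, φ(29) = 28, φ(30) = 8, φ(31) = 30, φ(32) = 16, φ(33) = 20, φ(34) = 16, φ(35) = 24, φ(36) = 12, φ(37) = 36, φ(38) = 18, φ(39) = 24, φ(40) = 16, φ(41) = 40, φ(42) = 12, φ(43) = 42, φ(44) = 20, φ(45) = 24, φ(46) = 22, φ(47) = 46, φ(48) = 16, φ(49) = 42, φ(50) = 20, φ(51) = 32, φ(52) = 24, φ(53) = 52, φ(54) = 18, φ(55) = 40, φ(56) = 24, φ(57) = 36, φ(58) = 28, φ(59) = 58, φ(60) = 16, φ(61) = 60, φ(62) = 30, φ(63) = 36, φ(64) = 32, φ(65) = 48, φ(66) = 20, φ(67) = 66, φ(68) = 32. Summing all 68 values: 1426. (Average order: Σ_{n ≤ x} φ(n) ~ (3/π²) x². For x = 68, (3/π²)·68² ≈ 1405.53.)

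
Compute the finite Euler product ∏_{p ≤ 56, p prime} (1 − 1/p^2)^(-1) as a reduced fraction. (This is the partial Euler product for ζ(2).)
∏ = 35034630647548196605993834769/21373637931227167970033664000

The primes p ≤ 56 are [2, 3, 5, 7, 11, 13, 17, 19, 23, 29, 31, 37, 41, 43, 47, 53]. For each prime, (1 − 1/p^2)^(-1) = p^2 / (p^2 − 1). The product is (1 − 1/2^2)^(-1), (1 − 1/3^2)^(-1), (1 − 1/5^2)^(-1), (1 − 1/7^2)^(-1), (1 − 1/11^2)^(-1), (1 − 1/13^2)^(-1), (1 − 1/17^2)^(-1), (1 − 1/19^2)^(-1), (1 − 1/23^2)^(-1), (1 − 1/29^2)^(-1), (1 − 1/31^2)^(-1), (1 − 1/37^2)^(-1), (1 − 1/41^2)^(-1), (1 − 1/43^2)^(-1), (1 − 1/47^2)^(-1), (1 − 1/53^2)^(-1) = ∏ p^2 / (p^2 − 1) = 35034630647548196605993834769/21373637931227167970033664000.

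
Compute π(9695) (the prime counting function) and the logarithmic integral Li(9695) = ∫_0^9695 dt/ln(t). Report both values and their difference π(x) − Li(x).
π(9695) = 1196;  Li(9695) ≈ 1212.97;  π(x) − Li(x) ≈ -16.97.

Direct count of primes ≤ 9695 gives π(9695) = 1196. Numerical evaluation of the logarithmic integral gives Li(9695) ≈ 1212.97. The difference π(x) − Li(x) ≈ -16.97 is typically negative for small/moderate x (Li(x) overestimates), though Littlewood's theorem shows this sign changes infinitely often.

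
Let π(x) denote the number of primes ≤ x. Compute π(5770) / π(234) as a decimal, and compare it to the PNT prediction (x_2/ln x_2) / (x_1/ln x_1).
π(5770)/π(234) = 757/51 ≈ 14.8431;  PNT prediction ≈ 15.5325.

π(234) = 51 and π(5770) = 757, so π(5770)/π(234) ≈ 14.8431. The PNT-predicted ratio is (5770/ln(5770)) / (234/ln(234)) ≈ 15.5325. The two agree to within a few percent, as expected.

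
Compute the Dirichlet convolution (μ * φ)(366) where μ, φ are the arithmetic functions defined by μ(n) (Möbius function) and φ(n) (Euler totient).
(μ * φ)(366) = 0

Divisors of 366: [1, 2, 3, 6, 61, 122, 183, 366]. For each d | 366:
  d = 1: μ(1) · φ(366/1) = 1 · 120 = 120
  d = 2: μ(2) · φ(366/2) = -1 · 120 = -120
  d = 3: μ(3) · φ(366/3) = -1 · 60 = -60
  d = 6: μ(6) · φ(366/6) = 1 · 60 = 60
  d = 61: μ(61) · φ(366/61) = -1 · 2 = -2
  d = 122: μ(122) · φ(366/122) = 1 · 2 = 2
  d = 183: μ(183) · φ(366/183) = 1 · 1 = 1
  d = 366: μ(366) · φ(366/366) = -1 · 1 = -1
Summing: (μ * φ)(366) = 120 + -120 + -60 + 60 + -2 + 2 + 1 + -1 = 0.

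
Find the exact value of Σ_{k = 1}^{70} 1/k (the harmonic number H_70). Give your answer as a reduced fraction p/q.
H_70 = 42535343474848157886823113473/8801320137209899102584580800

Direct summation: H_70 = 1 + 1/2 + ... + 1/70. The least common denominator is lcm(1, ..., 70) = 79211881234889091923261227200; over this denominator the numerator is 79211881234889091923261227200 + 39605940617444545961630613600 + 26403960411629697307753742400 + 19802970308722272980815306800 + 15842376246977818384652245440 + 13201980205814848653876871200 + 11315983033555584560465889600 + 9901485154361136490407653400 + 8801320137209899102584580800 + 7921188123488909192326122720 + 7201080112262644720296475200 + 6600990102907424326938435600 + 6093221633453007071020094400 + 5657991516777792280232944800 + 5280792082325939461550748480 + 4950742577180568245203826700 + 4659522425581711289603601600 + 4400660068604949551292290400 + 4169046380783636417013748800 + 3960594061744454596163061360 + 3771994344518528186821963200 + 3600540056131322360148237600 + 3443994836299525735793966400 + 3300495051453712163469217800 + 3168475249395563676930449088 + 3046610816726503535510047200 + 2933773379069966367528193600 + 2828995758388896140116472400 + 2731444180513416962871076800 + 2640396041162969730775374240 + 2555221975319002965266491200 + 2475371288590284122601913350 + 2400360037420881573432158400 + 2329761212790855644801800800 + 2263196606711116912093177920 + 2200330034302474775646145200 + 2140861654997002484412465600 + 2084523190391818208506874400 + 2031073877817669023673364800 + 1980297030872227298081530680 + 1931997103289977851786859200 + 1885997172259264093410981600 + 1842136772904397486587470400 + 1800270028065661180074118800 + 1760264027441979820516916160 + 1721997418149762867896983200 + 1685359175210406211133217600 + 1650247525726856081734608900 + 1616569004793654937209412800 + 1584237624697781838465224544 + 1553174141860570429867867200 + 1523305408363251767755023600 + 1494563796884699847608702400 + 1466886689534983183764096800 + 1440216022452528944059295040 + 1414497879194448070058236200 + 1389682126927878805671249600 + 1365722090256708481435538400 + 1342574258218459185140020800 + 1320198020581484865387687120 + 1298555430080149047922315200 + 1277610987659501482633245600 + 1257331448172842728940654400 + 1237685644295142061300956675 + 1218644326690601414204018880 + 1200180018710440786716079200 + 1182266884102822267511361600 + 1164880606395427822400900400 + 1147998278766508578597988800 + 1131598303355558456046588960 = 382818091273633420981408021257, so H_70 = 382818091273633420981408021257/79211881234889091923261227200; reducing by gcd(382818091273633420981408021257, 79211881234889091923261227200) = 9 gives 42535343474848157886823113473/8801320137209899102584580800 ≈ 4.83284. (The PNT-adjacent estimate ln(70) + γ ≈ 4.82571 matches within O(1/n).)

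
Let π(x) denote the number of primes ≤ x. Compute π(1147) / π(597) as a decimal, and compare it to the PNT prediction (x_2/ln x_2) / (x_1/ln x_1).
π(1147)/π(597) = 189/108 ≈ 1.7500;  PNT prediction ≈ 1.7432.

π(597) = 108 and π(1147) = 189, so π(1147)/π(597) ≈ 1.7500. The PNT-predicted ratio is (1147/ln(1147)) / (597/ln(597)) ≈ 1.7432. The two agree to within a few percent, as expected.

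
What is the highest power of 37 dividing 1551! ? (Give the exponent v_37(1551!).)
v_37(1551!) = 42

Legendre's formula: v_p(n!) = Σ_{k ≥ 1} ⌊n / p^k⌋. For p = 37, n = 1551, the terms are:
  ⌊1551/37^1⌋ = ⌊1551/37⌋ = 41
  ⌊1551/37^2⌋ = ⌊1551/1369⌋ = 1
(the next term ⌊1551/37^3⌋ = 0, terminating the sum). Summing: v_37(1551!) = 41 + 1 = 42.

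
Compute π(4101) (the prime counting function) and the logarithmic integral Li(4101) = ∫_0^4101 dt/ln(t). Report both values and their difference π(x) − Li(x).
π(4101) = 565;  Li(4101) ≈ 577.52;  π(x) − Li(x) ≈ -12.52.

Direct count of primes ≤ 4101 gives π(4101) = 565. Numerical evaluation of the logarithmic integral gives Li(4101) ≈ 577.52. The difference π(x) − Li(x) ≈ -12.52 is typically negative for small/moderate x (Li(x) overestimates), though Littlewood's theorem shows this sign changes infinitely often.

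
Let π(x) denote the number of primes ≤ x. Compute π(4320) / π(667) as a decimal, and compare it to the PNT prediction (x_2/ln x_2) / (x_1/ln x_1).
π(4320)/π(667) = 590/121 ≈ 4.8760;  PNT prediction ≈ 5.0313.

π(667) = 121 and π(4320) = 590, so π(4320)/π(667) ≈ 4.8760. The PNT-predicted ratio is (4320/ln(4320)) / (667/ln(667)) ≈ 5.0313. The two agree to within a few percent, as expected.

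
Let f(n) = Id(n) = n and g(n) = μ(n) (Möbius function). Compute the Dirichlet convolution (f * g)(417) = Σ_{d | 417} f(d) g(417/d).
(Id * μ)(417) = 276

Divisors of 417: [1, 3, 139, 417]. For each d | 417:
  d = 1: Id(1) · μ(417/1) = 1 · 1 = 1
  d = 3: Id(3) · μ(417/3) = 3 · -1 = -3
  d = 139: Id(139) · μ(417/139) = 139 · -1 = -139
  d = 417: Id(417) · μ(417/417) = 417 · 1 = 417
Summing: (Id * μ)(417) = 1 + -3 + -139 + 417 = 276.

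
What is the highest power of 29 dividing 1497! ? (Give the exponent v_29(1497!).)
v_29(1497!) = 52

Legendre's formula: v_p(n!) = Σ_{k ≥ 1} ⌊n / p^k⌋. For p = 29, n = 1497, the terms are:
  ⌊1497/29^1⌋ = ⌊1497/29⌋ = 51
  ⌊1497/29^2⌋ = ⌊1497/841⌋ = 1
(the next term ⌊1497/29^3⌋ = 0, terminating the sum). Summing: v_29(1497!) = 51 + 1 = 52.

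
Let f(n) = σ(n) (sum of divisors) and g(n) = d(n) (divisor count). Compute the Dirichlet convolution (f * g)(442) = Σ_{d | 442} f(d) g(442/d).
(σ * d)(442) = 1600

Divisors of 442: [1, 2, 13, 17, 26, 34, 221, 442]. For each d | 442:
  d = 1: σ(1) · d(442/1) = 1 · 8 = 8
  d = 2: σ(2) · d(442/2) = 3 · 4 = 12
  d = 13: σ(13) · d(442/13) = 14 · 4 = 56
  d = 17: σ(17) · d(442/17) = 18 · 4 = 72
  d = 26: σ(26) · d(442/26) = 42 · 2 = 84
  d = 34: σ(34) · d(442/34) = 54 · 2 = 108
  d = 221: σ(221) · d(442/221) = 252 · 2 = 504
  d = 442: σ(442) · d(442/442) = 756 · 1 = 756
Summing: (σ * d)(442) = 8 + 12 + 56 + 72 + 84 + 108 + 504 + 756 = 1600.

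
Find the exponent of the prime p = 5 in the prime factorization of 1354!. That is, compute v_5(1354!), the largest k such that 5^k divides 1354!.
v_5(1354!) = 336

Legendre's formula: v_p(n!) = Σ_{k ≥ 1} ⌊n / p^k⌋. For p = 5, n = 1354, the terms are:
  ⌊1354/5^1⌋ = ⌊1354/5⌋ = 270
  ⌊1354/5^2⌋ = ⌊1354/25⌋ = 54
  ⌊1354/5^3⌋ = ⌊1354/125⌋ = 10
  ⌊1354/5^4⌋ = ⌊1354/625⌋ = 2
(the next term ⌊1354/5^5⌋ = 0, terminating the sum). Summing: v_5(1354!) = 270 + 54 + 10 + 2 = 336.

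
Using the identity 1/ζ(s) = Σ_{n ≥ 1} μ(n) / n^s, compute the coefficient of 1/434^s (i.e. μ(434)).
μ(434) = -1

Factor n = 434 = 2 · 7 · 31. μ(n) = 0 if any exponent ≥ 2 (not squarefree); otherwise μ(n) = (−1)^{ω(n)} where ω(n) is the number of distinct prime factors. Applying: μ(434) = -1.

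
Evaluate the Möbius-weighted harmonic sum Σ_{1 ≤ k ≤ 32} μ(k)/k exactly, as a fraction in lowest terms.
Σ μ(k)/k = -4193929329/66853496710

Values of μ(k) for 1 ≤ k ≤ 32: μ(1) = 1, μ(2) = -1, μ(3) = -1, μ(5) = -1, μ(6) = 1, μ(7) = -1, μ(10) = 1, μ(11) = -1, μ(13) = -1, μ(14) = 1, μ(15) = 1, μ(17) = -1, μ(19) = -1, μ(21) = 1, μ(22) = 1, μ(23) = -1, μ(26) = 1, μ(29) = -1, μ(30) = -1, μ(31) = -1, with μ = 0 on non-squarefree integers. Summing μ(k)/k for k where μ(k) ≠ 0 gives -4193929329/66853496710 ≈ -0.0627. (PNT ⟺ this sum → 0 as n → ∞.)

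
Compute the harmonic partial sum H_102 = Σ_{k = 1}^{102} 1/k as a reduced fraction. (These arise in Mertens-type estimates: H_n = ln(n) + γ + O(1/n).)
H_102 = 1466680552926312970266451896162877432149019/281670315928038407744716588098661706369472

Direct summation: H_102 = 1 + 1/2 + ... + 1/102. The least common denominator is lcm(1, ..., 102) = 7041757898200960193617914702466542659236800; over this denominator the numerator is 7041757898200960193617914702466542659236800 + 3520878949100480096808957351233271329618400 + 2347252632733653397872638234155514219745600 + 1760439474550240048404478675616635664809200 + 1408351579640192038723582940493308531847360 + 1173626316366826698936319117077757109872800 + 1005965414028708599088273528923791808462400 + 880219737275120024202239337808317832404600 + 782417544244551132624212744718504739915200 + 704175789820096019361791470246654265923680 + 640159808927360017601628609315140241748800 + 586813158183413349468159558538878554936400 + 541673684476996937970608823266657127633600 + 502982707014354299544136764461895904231200 + 469450526546730679574527646831102843949120 + 440109868637560012101119668904158916202300 + 414221052835350599624583217792149568190400 + 391208772122275566312106372359252369957600 + 370618836747418957558837615919291718907200 + 352087894910048009680895735123327132961840 + 335321804676236199696091176307930602820800 + 320079904463680008800814304657570120874400 + 306163386878302617113822378368110550401600 + 293406579091706674734079779269439277468200 + 281670315928038407744716588098661706369472 + 270836842238498468985304411633328563816800 + 260805848081517044208070914906168246638400 + 251491353507177149772068382230947952115600 + 242819237868998627366134989740225608939200 + 234725263273365339787263823415551421974560 + 227153480587127748181223054918275569652800 + 220054934318780006050559834452079458101150 + 213386602975786672533876203105046747249600 + 207110526417675299812291608896074784095200 + 201193082805741719817654705784758361692480 + 195604386061137783156053186179626184978800 + 190317781032458383611294991958555207006400 + 185309418373709478779418807959645859453600 + 180557894825665645990202941088885709211200 + 176043947455024004840447867561663566480920 + 171750192639047809600436943962598601444800 + 167660902338118099848045588153965301410400 + 163761811586068841712044527964338201377600 + 160039952231840004400407152328785060437200 + 156483508848910226524842548943700947983040 + 153081693439151308556911189184055275200800 + 149824636131935323268466270265245588494400 + 146703289545853337367039889634719638734100 + 143709344861244085584039075560541686923200 + 140835157964019203872358294049330853184736 + 138073684278450199874861072597383189396800 + 135418421119249234492652205816664281908400 + 132863356569829437615432352876727219985600 + 130402924040758522104035457453084123319200 + 128031961785472003520325721863028048349760 + 125745676753588574886034191115473976057800 + 123539612249139652519612538639763906302400 + 121409618934499313683067494870112804469600 + 119351828783067121925727367838415977275200 + 117362631636682669893631911707775710987280 + 115438654068868199895375650860107256708800 + 113576740293563874090611527459137784826400 + 111773934892078733232030392102643534273600 + 110027467159390003025279917226039729050575 + 108334736895399387594121764653331425526720 + 106693301487893336266938101552523373624800 + 105100864152253137218177831380097651630400 + 103555263208837649906145804448037392047600 + 102054462292767539037940792789370183467200 + 100596541402870859908827352892379180846240 + 99179688707055777374900207076993558580800 + 97802193030568891578026593089813092489400 + 96462436961656988953670064417349899441600 + 95158890516229191805647495979277603503200 + 93890105309346135914905529366220568789824 + 92654709186854739389709403979822929726800 + 91451401275337145371661229902162891678400 + 90278947412832822995101470544442854605600 + 89136175926594432830606515221095476699200 + 88021973727512002420223933780831783240460 + 86935282693839014736023638302056082212800 + 85875096319523904800218471981299300722400 + 84840456604830845706239936174295694689600 + 83830451169059049924022794076982650705200 + 82844210567070119924916643558429913638080 + 81880905793034420856022263982169100688800 + 80939745956332875788711663246741869646400 + 80019976115920002200203576164392530218600 + 79120875260684945995706906769286996171200 + 78241754424455113262421274471850473991520 + 77381954925285276852944117609522446804800 + 76540846719575654278455594592027637600400 + 75717826862375916060407684972758523217600 + 74912318065967661634233135132622794247200 + 74123767349483791511767523183858343781440 + 73351644772926668683519944817359819367050 + 72595442249494434985751697963572604734400 + 71854672430622042792019537780270843461600 + 71128867658595557511292067701682249083200 + 70417578982009601936179147024665426592368 + 69720375229712477164533808935312303556800 + 69036842139225099937430536298691594698400 = 36667013823157824256661297404071935803725475, so H_102 = 36667013823157824256661297404071935803725475/7041757898200960193617914702466542659236800; reducing by gcd(36667013823157824256661297404071935803725475, 7041757898200960193617914702466542659236800) = 25 gives 1466680552926312970266451896162877432149019/281670315928038407744716588098661706369472 ≈ 5.20708. (The PNT-adjacent estimate ln(102) + γ ≈ 5.20219 matches within O(1/n).)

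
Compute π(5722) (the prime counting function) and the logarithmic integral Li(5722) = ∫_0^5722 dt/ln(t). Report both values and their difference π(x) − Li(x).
π(5722) = 753;  Li(5722) ≈ 768.37;  π(x) − Li(x) ≈ -15.37.

Direct count of primes ≤ 5722 gives π(5722) = 753. Numerical evaluation of the logarithmic integral gives Li(5722) ≈ 768.37. The difference π(x) − Li(x) ≈ -15.37 is typically negative for small/moderate x (Li(x) overestimates), though Littlewood's theorem shows this sign changes infinitely often.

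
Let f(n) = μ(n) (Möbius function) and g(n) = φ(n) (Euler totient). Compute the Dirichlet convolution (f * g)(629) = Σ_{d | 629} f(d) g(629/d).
(μ * φ)(629) = 525

Divisors of 629: [1, 17, 37, 629]. For each d | 629:
  d = 1: μ(1) · φ(629/1) = 1 · 576 = 576
  d = 17: μ(17) · φ(629/17) = -1 · 36 = -36
  d = 37: μ(37) · φ(629/37) = -1 · 16 = -16
  d = 629: μ(629) · φ(629/629) = 1 · 1 = 1
Summing: (μ * φ)(629) = 576 + -36 + -16 + 1 = 525.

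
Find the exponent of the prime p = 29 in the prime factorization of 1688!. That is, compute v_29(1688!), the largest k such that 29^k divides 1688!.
v_29(1688!) = 60

Legendre's formula: v_p(n!) = Σ_{k ≥ 1} ⌊n / p^k⌋. For p = 29, n = 1688, the terms are:
  ⌊1688/29^1⌋ = ⌊1688/29⌋ = 58
  ⌊1688/29^2⌋ = ⌊1688/841⌋ = 2
(the next term ⌊1688/29^3⌋ = 0, terminating the sum). Summing: v_29(1688!) = 58 + 2 = 60.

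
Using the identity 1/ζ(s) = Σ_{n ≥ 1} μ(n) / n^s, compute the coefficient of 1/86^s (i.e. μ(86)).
μ(86) = 1

Factor n = 86 = 2 · 43. μ(n) = 0 if any exponent ≥ 2 (not squarefree); otherwise μ(n) = (−1)^{ω(n)} where ω(n) is the number of distinct prime factors. Applying: μ(86) = 1.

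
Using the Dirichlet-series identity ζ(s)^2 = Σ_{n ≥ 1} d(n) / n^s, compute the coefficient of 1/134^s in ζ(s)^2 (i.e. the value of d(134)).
d(134) = 4

ζ(s)^2 = (Σ 1/m^s)(Σ 1/k^s). The coefficient of 1/n^s in the product is the number of ordered pairs (m, k) with mk = n, which equals d(n). For n = 134, divisors are [1, 2, 67, 134], so d(134) = 4.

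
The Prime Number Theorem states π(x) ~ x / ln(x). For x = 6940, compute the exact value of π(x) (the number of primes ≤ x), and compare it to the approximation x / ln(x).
π(6940) = 890;  x/ln(x) ≈ 784.62;  relative error ≈ 11.84%.

Directly count primes up to 6940: π(6940) = 890. The PNT approximation gives 6940/ln(6940) ≈ 6940/8.84506 ≈ 784.62. Relative error (π(x) − x/ln(x)) / π(x) ≈ 11.84%; the approximation is known to undercount slightly (Li(x) is a better estimate).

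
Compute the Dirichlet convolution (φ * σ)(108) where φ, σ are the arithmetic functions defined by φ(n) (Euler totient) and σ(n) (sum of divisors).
(φ * σ)(108) = 1296

Divisors of 108: [1, 2, 3, 4, 6, 9, 12, 18, 27, 36, 54, 108]. For each d | 108:
  d = 1: φ(1) · σ(108/1) = 1 · 280 = 280
  d = 2: φ(2) · σ(108/2) = 1 · 120 = 120
  d = 3: φ(3) · σ(108/3) = 2 · 91 = 182
  d = 4: φ(4) · σ(108/4) = 2 · 40 = 80
  d = 6: φ(6) · σ(108/6) = 2 · 39 = 78
  d = 9: φ(9) · σ(108/9) = 6 · 28 = 168
  d = 12: φ(12) · σ(108/12) = 4 · 13 = 52
  d = 18: φ(18) · σ(108/18) = 6 · 12 = 72
  d = 27: φ(27) · σ(108/27) = 18 · 7 = 126
  d = 36: φ(36) · σ(108/36) = 12 · 4 = 48
  d = 54: φ(54) · σ(108/54) = 18 · 3 = 54
  d = 108: φ(108) · σ(108/108) = 36 · 1 = 36
Summing: (φ * σ)(108) = 280 + 120 + 182 + 80 + 78 + 168 + 52 + 72 + 126 + 48 + 54 + 36 = 1296.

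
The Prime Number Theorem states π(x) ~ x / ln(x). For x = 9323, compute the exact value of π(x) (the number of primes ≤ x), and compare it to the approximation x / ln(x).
π(9323) = 1154;  x/ln(x) ≈ 1020.00;  relative error ≈ 11.61%.

Directly count primes up to 9323: π(9323) = 1154. The PNT approximation gives 9323/ln(9323) ≈ 9323/9.14024 ≈ 1020.00. Relative error (π(x) − x/ln(x)) / π(x) ≈ 11.61%; the approximation is known to undercount slightly (Li(x) is a better estimate).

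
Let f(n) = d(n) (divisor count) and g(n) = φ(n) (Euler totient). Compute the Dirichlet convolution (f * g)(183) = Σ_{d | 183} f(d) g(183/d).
(d * φ)(183) = 248

Divisors of 183: [1, 3, 61, 183]. For each d | 183:
  d = 1: d(1) · φ(183/1) = 1 · 120 = 120
  d = 3: d(3) · φ(183/3) = 2 · 60 = 120
  d = 61: d(61) · φ(183/61) = 2 · 2 = 4
  d = 183: d(183) · φ(183/183) = 4 · 1 = 4
Summing: (d * φ)(183) = 120 + 120 + 4 + 4 = 248.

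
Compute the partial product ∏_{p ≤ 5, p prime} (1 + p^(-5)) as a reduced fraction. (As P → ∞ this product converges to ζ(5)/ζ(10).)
∏ = 349591/337500

The primes p ≤ 5 are [2, 3, 5]. For each, (1 + 1/p^5) = (p^5 + 1)/p^5. Multiplying these fractions over p ∈ [2, 3, 5] gives 349591/337500. (In the limit P → ∞ this tends to ζ(5)/ζ(10).)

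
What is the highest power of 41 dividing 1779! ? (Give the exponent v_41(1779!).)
v_41(1779!) = 44

Legendre's formula: v_p(n!) = Σ_{k ≥ 1} ⌊n / p^k⌋. For p = 41, n = 1779, the terms are:
  ⌊1779/41^1⌋ = ⌊1779/41⌋ = 43
  ⌊1779/41^2⌋ = ⌊1779/1681⌋ = 1
(the next term ⌊1779/41^3⌋ = 0, terminating the sum). Summing: v_41(1779!) = 43 + 1 = 44.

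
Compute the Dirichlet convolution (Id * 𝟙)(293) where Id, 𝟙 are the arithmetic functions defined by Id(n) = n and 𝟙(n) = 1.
(Id * 𝟙)(293) = 294

Divisors of 293: [1, 293]. For each d | 293:
  d = 1: Id(1) · 𝟙(293/1) = 1 · 1 = 1
  d = 293: Id(293) · 𝟙(293/293) = 293 · 1 = 293
Summing: (Id * 𝟙)(293) = 1 + 293 = 294.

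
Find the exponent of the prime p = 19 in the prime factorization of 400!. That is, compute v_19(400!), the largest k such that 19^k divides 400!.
v_19(400!) = 22

Legendre's formula: v_p(n!) = Σ_{k ≥ 1} ⌊n / p^k⌋. For p = 19, n = 400, the terms are:
  ⌊400/19^1⌋ = ⌊400/19⌋ = 21
  ⌊400/19^2⌋ = ⌊400/361⌋ = 1
(the next term ⌊400/19^3⌋ = 0, terminating the sum). Summing: v_19(400!) = 21 + 1 = 22.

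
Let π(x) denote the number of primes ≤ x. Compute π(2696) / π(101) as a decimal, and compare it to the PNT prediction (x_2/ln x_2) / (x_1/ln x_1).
π(2696)/π(101) = 392/26 ≈ 15.0769;  PNT prediction ≈ 15.5948.

π(101) = 26 and π(2696) = 392, so π(2696)/π(101) ≈ 15.0769. The PNT-predicted ratio is (2696/ln(2696)) / (101/ln(101)) ≈ 15.5948. The two agree to within a few percent, as expected.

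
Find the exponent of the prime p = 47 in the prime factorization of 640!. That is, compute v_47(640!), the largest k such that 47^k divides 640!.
v_47(640!) = 13

Legendre's formula: v_p(n!) = Σ_{k ≥ 1} ⌊n / p^k⌋. For p = 47, n = 640, the terms are:
  ⌊640/47^1⌋ = ⌊640/47⌋ = 13
(the next term ⌊640/47^2⌋ = 0, terminating the sum). Summing: v_47(640!) = 13 = 13.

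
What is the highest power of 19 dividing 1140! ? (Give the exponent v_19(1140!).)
v_19(1140!) = 63

Legendre's formula: v_p(n!) = Σ_{k ≥ 1} ⌊n / p^k⌋. For p = 19, n = 1140, the terms are:
  ⌊1140/19^1⌋ = ⌊1140/19⌋ = 60
  ⌊1140/19^2⌋ = ⌊1140/361⌋ = 3
(the next term ⌊1140/19^3⌋ = 0, terminating the sum). Summing: v_19(1140!) = 60 + 3 = 63.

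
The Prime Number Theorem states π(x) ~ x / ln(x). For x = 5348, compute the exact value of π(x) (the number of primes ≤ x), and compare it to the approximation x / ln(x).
π(5348) = 707;  x/ln(x) ≈ 622.98;  relative error ≈ 11.88%.

Directly count primes up to 5348: π(5348) = 707. The PNT approximation gives 5348/ln(5348) ≈ 5348/8.58448 ≈ 622.98. Relative error (π(x) − x/ln(x)) / π(x) ≈ 11.88%; the approximation is known to undercount slightly (Li(x) is a better estimate).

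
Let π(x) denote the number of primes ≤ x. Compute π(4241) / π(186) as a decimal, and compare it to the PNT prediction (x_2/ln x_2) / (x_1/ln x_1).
π(4241)/π(186) = 581/42 ≈ 13.8333;  PNT prediction ≈ 14.2654.

π(186) = 42 and π(4241) = 581, so π(4241)/π(186) ≈ 13.8333. The PNT-predicted ratio is (4241/ln(4241)) / (186/ln(186)) ≈ 14.2654. The two agree to within a few percent, as expected.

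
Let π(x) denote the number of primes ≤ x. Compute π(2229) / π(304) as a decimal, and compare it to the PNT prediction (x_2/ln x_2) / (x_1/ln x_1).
π(2229)/π(304) = 331/62 ≈ 5.3387;  PNT prediction ≈ 5.4374.

π(304) = 62 and π(2229) = 331, so π(2229)/π(304) ≈ 5.3387. The PNT-predicted ratio is (2229/ln(2229)) / (304/ln(304)) ≈ 5.4374. The two agree to within a few percent, as expected.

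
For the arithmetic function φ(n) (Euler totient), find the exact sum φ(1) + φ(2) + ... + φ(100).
Σ_{n ≤ 100} φ(n) = 3044

Compute φ(n) for each 1 ≤ n ≤ 100: φ(1) = 1, φ(2) = 1, φ(3) = 2, φ(4) = 2, φ(5) = 4, φ(6) = 2, φ(7) = 6, φ(8) = 4, φ(9) = 6, φ(10) = 4, φ(11) = 10, φ(12) = 4, φ(13) = 12, φ(14) = 6, φ(15) = 8, φ(16) = 8, φ(17) = 16, φ(18) = 6, φ(19) = 18, φ(20) = 8, φ(21) = 12, φ(22) = 10, φ(23) = 22, φ(24) = 8, φ(25) = 20, φ(26) = 12, φ(27) = 18, φ(28) = 12, φ(29) = 28, φ(30) = 8, φ(31) = 30, φ(32) = 16, φ(33) = 20, φ(34) = 16, φ(35) = 24, φ(36) = 12, φ(37) = 36, φ(38) = 18, φ(39) = 24, φ(40) = 16, φ(41) = 40, φ(42) = 12, φ(43) = 42, φ(44) = 20, φ(45) = 24, φ(46) = 22, φ(47) = 46, φ(48) = 16, φ(49) = 42, φ(50) = 20, φ(51) = 32, φ(52) = 24, φ(53) = 52, φ(54) = 18, φ(55) = 40, φ(56) = 24, φ(57) = 36, φ(58) = 28, φ(59) = 58, φ(60) = 16, φ(61) = 60, φ(62) = 30, φ(63) = 36, φ(64) = 32, φ(65) = 48, φ(66) = 20, φ(67) = 66, φ(68) = 32, φ(69) = 44, φ(70) = 24, φ(71) = 70, φ(72) = 24, φ(73) = 72, φ(74) = 36, φ(75) = 40, φ(76) = 36, φ(77) = 60, φ(78) = 24, φ(79) = 78, φ(80) = 32, φ(81) = 54, φ(82) = 40, φ(83) = 82, φ(84) = 24, φ(85) = 64, φ(86) = 42, φ(87) = 56, φ(88) = 40, φ(89) = 88, φ(90) = 24, φ(91) = 72, φ(92) = 44, φ(93) = 60, φ(94) = 46, φ(95) = 72, φ(96) = 32, φ(97) = 96, φ(98) = 42, φ(99) = 60, φ(100) = 40. Summing all 100 values: 3044. (Average order: Σ_{n ≤ x} φ(n) ~ (3/π²) x². For x = 100, (3/π²)·100² ≈ 3039.64.)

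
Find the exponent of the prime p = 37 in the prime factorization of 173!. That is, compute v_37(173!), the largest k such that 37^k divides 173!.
v_37(173!) = 4

Legendre's formula: v_p(n!) = Σ_{k ≥ 1} ⌊n / p^k⌋. For p = 37, n = 173, the terms are:
  ⌊173/37^1⌋ = ⌊173/37⌋ = 4
(the next term ⌊173/37^2⌋ = 0, terminating the sum). Summing: v_37(173!) = 4 = 4.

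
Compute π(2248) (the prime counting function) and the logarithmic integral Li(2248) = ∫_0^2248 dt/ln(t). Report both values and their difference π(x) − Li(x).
π(2248) = 334;  Li(2248) ≈ 347.18;  π(x) − Li(x) ≈ -13.18.

Direct count of primes ≤ 2248 gives π(2248) = 334. Numerical evaluation of the logarithmic integral gives Li(2248) ≈ 347.18. The difference π(x) − Li(x) ≈ -13.18 is typically negative for small/moderate x (Li(x) overestimates), though Littlewood's theorem shows this sign changes infinitely often.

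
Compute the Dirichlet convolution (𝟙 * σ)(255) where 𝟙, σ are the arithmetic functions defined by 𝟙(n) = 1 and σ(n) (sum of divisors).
(𝟙 * σ)(255) = 665

Divisors of 255: [1, 3, 5, 15, 17, 51, 85, 255]. For each d | 255:
  d = 1: 𝟙(1) · σ(255/1) = 1 · 432 = 432
  d = 3: 𝟙(3) · σ(255/3) = 1 · 108 = 108
  d = 5: 𝟙(5) · σ(255/5) = 1 · 72 = 72
  d = 15: 𝟙(15) · σ(255/15) = 1 · 18 = 18
  d = 17: 𝟙(17) · σ(255/17) = 1 · 24 = 24
  d = 51: 𝟙(51) · σ(255/51) = 1 · 6 = 6
  d = 85: 𝟙(85) · σ(255/85) = 1 · 4 = 4
  d = 255: 𝟙(255) · σ(255/255) = 1 · 1 = 1
Summing: (𝟙 * σ)(255) = 432 + 108 + 72 + 18 + 24 + 6 + 4 + 1 = 665.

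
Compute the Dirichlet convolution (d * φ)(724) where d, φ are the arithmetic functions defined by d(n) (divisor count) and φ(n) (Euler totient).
(d * φ)(724) = 1274

Divisors of 724: [1, 2, 4, 181, 362, 724]. For each d | 724:
  d = 1: d(1) · φ(724/1) = 1 · 360 = 360
  d = 2: d(2) · φ(724/2) = 2 · 180 = 360
  d = 4: d(4) · φ(724/4) = 3 · 180 = 540
  d = 181: d(181) · φ(724/181) = 2 · 2 = 4
  d = 362: d(362) · φ(724/362) = 4 · 1 = 4
  d = 724: d(724) · φ(724/724) = 6 · 1 = 6
Summing: (d * φ)(724) = 360 + 360 + 540 + 4 + 4 + 6 = 1274.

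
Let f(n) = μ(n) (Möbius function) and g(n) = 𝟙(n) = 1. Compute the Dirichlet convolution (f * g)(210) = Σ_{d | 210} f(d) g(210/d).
(μ * 𝟙)(210) = 0

Divisors of 210: [1, 2, 3, 5, 6, 7, 10, 14, 15, 21, 30, 35, 42, 70, 105, 210]. For each d | 210:
  d = 1: μ(1) · 𝟙(210/1) = 1 · 1 = 1
  d = 2: μ(2) · 𝟙(210/2) = -1 · 1 = -1
  d = 3: μ(3) · 𝟙(210/3) = -1 · 1 = -1
  d = 5: μ(5) · 𝟙(210/5) = -1 · 1 = -1
  d = 6: μ(6) · 𝟙(210/6) = 1 · 1 = 1
  d = 7: μ(7) · 𝟙(210/7) = -1 · 1 = -1
  d = 10: μ(10) · 𝟙(210/10) = 1 · 1 = 1
  d = 14: μ(14) · 𝟙(210/14) = 1 · 1 = 1
  d = 15: μ(15) · 𝟙(210/15) = 1 · 1 = 1
  d = 21: μ(21) · 𝟙(210/21) = 1 · 1 = 1
  d = 30: μ(30) · 𝟙(210/30) = -1 · 1 = -1
  d = 35: μ(35) · 𝟙(210/35) = 1 · 1 = 1
  d = 42: μ(42) · 𝟙(210/42) = -1 · 1 = -1
  d = 70: μ(70) · 𝟙(210/70) = -1 · 1 = -1
  d = 105: μ(105) · 𝟙(210/105) = -1 · 1 = -1
  d = 210: μ(210) · 𝟙(210/210) = 1 · 1 = 1
Summing: (μ * 𝟙)(210) = 1 + -1 + -1 + -1 + 1 + -1 + 1 + 1 + 1 + 1 + -1 + 1 + -1 + -1 + -1 + 1 = 0.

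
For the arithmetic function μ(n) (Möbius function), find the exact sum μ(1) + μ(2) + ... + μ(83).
Σ_{n ≤ 83} μ(n) = -4

Compute μ(n) for each 1 ≤ n ≤ 83: μ(1) = 1, μ(2) = -1, μ(3) = -1, μ(4) = 0, μ(5) = -1, μ(6) = 1, μ(7) = -1, μ(8) = 0, μ(9) = 0, μ(10) = 1, μ(11) = -1, μ(12) = 0, μ(13) = -1, μ(14) = 1, μ(15) = 1, μ(16) = 0, μ(17) = -1, μ(18) = 0, μ(19) = -1, μ(20) = 0, μ(21) = 1, μ(22) = 1, μ(23) = -1, μ(24) = 0, μ(25) = 0, μ(26) = 1, μ(27) = 0, μ(28) = 0, μ(29) = -1, μ(30) = -1, μ(31) = -1, μ(32) = 0, μ(33) = 1, μ(34) = 1, μ(35) = 1, μ(36) = 0, μ(37) = -1, μ(38) = 1, μ(39) = 1, μ(40) = 0, μ(41) = -1, μ(42) = -1, μ(43) = -1, μ(44) = 0, μ(45) = 0, μ(46) = 1, μ(47) = -1, μ(48) = 0, μ(49) = 0, μ(50) = 0, μ(51) = 1, μ(52) = 0, μ(53) = -1, μ(54) = 0, μ(55) = 1, μ(56) = 0, μ(57) = 1, μ(58) = 1, μ(59) = -1, μ(60) = 0, μ(61) = -1, μ(62) = 1, μ(63) = 0, μ(64) = 0, μ(65) = 1, μ(66) = -1, μ(67) = -1, μ(68) = 0, μ(69) = 1, μ(70) = -1, μ(71) = -1, μ(72) = 0, μ(73) = -1, μ(74) = 1, μ(75) = 0, μ(76) = 0, μ(77) = 1, μ(78) = -1, μ(79) = -1, μ(80) = 0, μ(81) = 0, μ(82) = 1, μ(83) = -1. Summing all 83 values: -4. (Mertens function M(x) = Σ_{n ≤ x} μ(n); on average M(x) should be small (PNT ⟺ M(x) = o(x)).)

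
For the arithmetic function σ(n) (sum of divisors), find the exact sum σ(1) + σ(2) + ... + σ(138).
Σ_{n ≤ 138} σ(n) = 15731

Compute σ(n) for each 1 ≤ n ≤ 138: σ(1) = 1, σ(2) = 3, σ(3) = 4, σ(4) = 7, σ(5) = 6, σ(6) = 12, σ(7) = 8, σ(8) = 15, σ(9) = 13, σ(10) = 18, σ(11) = 12, σ(12) = 28, σ(13) = 14, σ(14) = 24, σ(15) = 24, σ(16) = 31, σ(17) = 18, σ(18) = 39, σ(19) = 20, σ(20) = 42, σ(21) = 32, σ(22) = 36, σ(23) = 24, σ(24) = 60, σ(25) = 31, σ(26) = 42, σ(27) = 40, σ(28) = 56, σ(29) = 30, σ(30) = 72, σ(31) = 32, σ(32) = 63, σ(33) = 48, σ(34) = 54, σ(35) = 48, σ(36) = 91, σ(37) = 38, σ(38) = 60, σ(39) = 56, σ(40) = 90, σ(41) = 42, σ(42) = 96, σ(43) = 44, σ(44) = 84, σ(45) = 78, σ(46) = 72, σ(47) = 48, σ(48) = 124, σ(49) = 57, σ(50) = 93, σ(51) = 72, σ(52) = 98, σ(53) = 54, σ(54) = 120, σ(55) = 72, σ(56) = 120, σ(57) = 80, σ(58) = 90, σ(59) = 60, σ(60) = 168, σ(61) = 62, σ(62) = 96, σ(63) = 104, σ(64) = 127, σ(65) = 84, σ(66) = 144, σ(67) = 68, σ(68) = 126, σ(69) = 96, σ(70) = 144, σ(71) = 72, σ(72) = 195, σ(73) = 74, σ(74) = 114, σ(75) = 124, σ(76) = 140, σ(77) = 96, σ(78) = 168, σ(79) = 80, σ(80) = 186, σ(81) = 121, σ(82) = 126, σ(83) = 84, σ(84) = 224, σ(85) = 108, σ(86) = 132, σ(87) = 120, σ(88) = 180, σ(89) = 90, σ(90) = 234, σ(91) = 112, σ(92) = 168, σ(93) = 128, σ(94) = 144, σ(95) = 120, σ(96) = 252, σ(97) = 98, σ(98) = 171, σ(99) = 156, σ(100) = 217, σ(101) = 102, σ(102) = 216, σ(103) = 104, σ(104) = 210, σ(105) = 192, σ(106) = 162, σ(107) = 108, σ(108) = 280, σ(109) = 110, σ(110) = 216, σ(111) = 152, σ(112) = 248, σ(113) = 114, σ(114) = 240, σ(115) = 144, σ(116) = 210, σ(117) = 182, σ(118) = 180, σ(119) = 144, σ(120) = 360, σ(121) = 133, σ(122) = 186, σ(123) = 168, σ(124) = 224, σ(125) = 156, σ(126) = 312, σ(127) = 128, σ(128) = 255, σ(129) = 176, σ(130) = 252, σ(131) = 132, σ(132) = 336, σ(133) = 160, σ(134) = 204, σ(135) = 240, σ(136) = 270, σ(137) = 138, σ(138) = 288. Summing all 138 values: 15731. (Average order: Σ_{n ≤ x} σ(n) ~ (π²/12) x². For x = 138, (π²/12)·138² ≈ 15663.06.)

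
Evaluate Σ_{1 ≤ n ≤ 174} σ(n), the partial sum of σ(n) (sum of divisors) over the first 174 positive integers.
Σ_{n ≤ 174} σ(n) = 24964

Compute σ(n) for each 1 ≤ n ≤ 174: σ(1) = 1, σ(2) = 3, σ(3) = 4, σ(4) = 7, σ(5) = 6, σ(6) = 12, σ(7) = 8, σ(8) = 15, σ(9) = 13, σ(10) = 18, σ(11) = 12, σ(12) = 28, σ(13) = 14, σ(14) = 24, σ(15) = 24, σ(16) = 31, σ(17) = 18, σ(18) = 39, σ(19) = 20, σ(20) = 42, σ(21) = 32, σ(22) = 36, σ(23) = 24, σ(24) = 60, σ(25) = 31, σ(26) = 42, σ(27) = 40, σ(28) = 56, σ(29) = 30, σ(30) = 72, σ(31) = 32, σ(32) = 63, σ(33) = 48, σ(34) = 54, σ(35) = 48, σ(36) = 91, σ(37) = 38, σ(38) = 60, σ(39) = 56, σ(40) = 90, σ(41) = 42, σ(42) = 96, σ(43) = 44, σ(44) = 84, σ(45) = 78, σ(46) = 72, σ(47) = 48, σ(48) = 124, σ(49) = 57, σ(50) = 93, σ(51) = 72, σ(52) = 98, σ(53) = 54, σ(54) = 120, σ(55) = 72, σ(56) = 120, σ(57) = 80, σ(58) = 90, σ(59) = 60, σ(60) = 168, σ(61) = 62, σ(62) = 96, σ(63) = 104, σ(64) = 127, σ(65) = 84, σ(66) = 144, σ(67) = 68, σ(68) = 126, σ(69) = 96, σ(70) = 144, σ(71) = 72, σ(72) = 195, σ(73) = 74, σ(74) = 114, σ(75) = 124, σ(76) = 140, σ(77) = 96, σ(78) = 168, σ(79) = 80, σ(80) = 186, σ(81) = 121, σ(82) = 126, σ(83) = 84, σ(84) = 224, σ(85) = 108, σ(86) = 132, σ(87) = 120, σ(88) = 180, σ(89) = 90, σ(90) = 234, σ(91) = 112, σ(92) = 168, σ(93) = 128, σ(94) = 144, σ(95) = 120, σ(96) = 252, σ(97) = 98, σ(98) = 171, σ(99) = 156, σ(100) = 217, σ(101) = 102, σ(102) = 216, σ(103) = 104, σ(104) = 210, σ(105) = 192, σ(106) = 162, σ(107) = 108, σ(108) = 280, σ(109) = 110, σ(110) = 216, σ(111) = 152, σ(112) = 248, σ(113) = 114, σ(114) = 240, σ(115) = 144, σ(116) = 210, σ(117) = 182, σ(118) = 180, σ(119) = 144, σ(120) = 360, σ(121) = 133, σ(122) = 186, σ(123) = 168, σ(124) = 224, σ(125) = 156, σ(126) = 312, σ(127) = 128, σ(128) = 255, σ(129) = 176, σ(130) = 252, σ(131) = 132, σ(132) = 336, σ(133) = 160, σ(134) = 204, σ(135) = 240, σ(136) = 270, σ(137) = 138, σ(138) = 288, σ(139) = 140, σ(140) = 336, σ(141) = 192, σ(142) = 216, σ(143) = 168, σ(144) = 403, σ(145) = 180, σ(146) = 222, σ(147) = 228, σ(148) = 266, σ(149) = 150, σ(150) = 372, σ(151) = 152, σ(152) = 300, σ(153) = 234, σ(154) = 288, σ(155) = 192, σ(156) = 392, σ(157) = 158, σ(158) = 240, σ(159) = 216, σ(160) = 378, σ(161) = 192, σ(162) = 363, σ(163) = 164, σ(164) = 294, σ(165) = 288, σ(166) = 252, σ(167) = 168, σ(168) = 480, σ(169) = 183, σ(170) = 324, σ(171) = 260, σ(172) = 308, σ(173) = 174, σ(174) = 360. Summing all 174 values: 24964. (Average order: Σ_{n ≤ x} σ(n) ~ (π²/12) x². For x = 174, (π²/12)·174² ≈ 24901.01.)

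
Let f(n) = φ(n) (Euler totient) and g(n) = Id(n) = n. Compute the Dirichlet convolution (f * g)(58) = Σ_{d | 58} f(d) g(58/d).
(φ * Id)(58) = 171

Divisors of 58: [1, 2, 29, 58]. For each d | 58:
  d = 1: φ(1) · Id(58/1) = 1 · 58 = 58
  d = 2: φ(2) · Id(58/2) = 1 · 29 = 29
  d = 29: φ(29) · Id(58/29) = 28 · 2 = 56
  d = 58: φ(58) · Id(58/58) = 28 · 1 = 28
Summing: (φ * Id)(58) = 58 + 29 + 56 + 28 = 171.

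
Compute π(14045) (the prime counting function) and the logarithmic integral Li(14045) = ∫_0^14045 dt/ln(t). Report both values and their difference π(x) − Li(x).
π(14045) = 1656;  Li(14045) ≈ 1676.97;  π(x) − Li(x) ≈ -20.97.

Direct count of primes ≤ 14045 gives π(14045) = 1656. Numerical evaluation of the logarithmic integral gives Li(14045) ≈ 1676.97. The difference π(x) − Li(x) ≈ -20.97 is typically negative for small/moderate x (Li(x) overestimates), though Littlewood's theorem shows this sign changes infinitely often.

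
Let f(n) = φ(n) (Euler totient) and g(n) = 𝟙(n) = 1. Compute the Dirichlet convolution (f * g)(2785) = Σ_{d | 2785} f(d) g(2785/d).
(φ * 𝟙)(2785) = 2785

Divisors of 2785: [1, 5, 557, 2785]. For each d | 2785:
  d = 1: φ(1) · 𝟙(2785/1) = 1 · 1 = 1
  d = 5: φ(5) · 𝟙(2785/5) = 4 · 1 = 4
  d = 557: φ(557) · 𝟙(2785/557) = 556 · 1 = 556
  d = 2785: φ(2785) · 𝟙(2785/2785) = 2224 · 1 = 2224
Summing: (φ * 𝟙)(2785) = 1 + 4 + 556 + 2224 = 2785.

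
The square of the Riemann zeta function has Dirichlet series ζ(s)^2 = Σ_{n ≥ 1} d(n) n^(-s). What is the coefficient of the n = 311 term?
d(311) = 2

ζ(s)^2 = (Σ 1/m^s)(Σ 1/k^s). The coefficient of 1/n^s in the product is the number of ordered pairs (m, k) with mk = n, which equals d(n). For n = 311, divisors are [1, 311], so d(311) = 2.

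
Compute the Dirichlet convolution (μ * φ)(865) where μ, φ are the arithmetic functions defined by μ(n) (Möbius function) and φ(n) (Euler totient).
(μ * φ)(865) = 513

Divisors of 865: [1, 5, 173, 865]. For each d | 865:
  d = 1: μ(1) · φ(865/1) = 1 · 688 = 688
  d = 5: μ(5) · φ(865/5) = -1 · 172 = -172
  d = 173: μ(173) · φ(865/173) = -1 · 4 = -4
  d = 865: μ(865) · φ(865/865) = 1 · 1 = 1
Summing: (μ * φ)(865) = 688 + -172 + -4 + 1 = 513.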